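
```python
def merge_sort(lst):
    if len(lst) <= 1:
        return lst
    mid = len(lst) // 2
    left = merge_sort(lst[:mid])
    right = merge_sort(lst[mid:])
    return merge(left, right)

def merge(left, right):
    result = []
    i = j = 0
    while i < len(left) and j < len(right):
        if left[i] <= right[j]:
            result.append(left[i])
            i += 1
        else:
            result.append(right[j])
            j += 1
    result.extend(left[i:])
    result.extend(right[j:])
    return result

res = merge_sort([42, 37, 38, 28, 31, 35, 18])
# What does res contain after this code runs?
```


merge_sort([42, 37, 38, 28, 31, 35, 18])
Split into [42, 37, 38] and [28, 31, 35, 18]
Left sorted: [37, 38, 42]
Right sorted: [18, 28, 31, 35]
Merge [37, 38, 42] and [18, 28, 31, 35]
= [18, 28, 31, 35, 37, 38, 42]


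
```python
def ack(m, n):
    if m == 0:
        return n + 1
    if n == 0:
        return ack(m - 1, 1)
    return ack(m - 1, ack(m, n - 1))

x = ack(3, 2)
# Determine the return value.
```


ack(3, 2)
= ack(2, ack(3, 1))
First compute ack(3, 1) = 13
= ack(2, 13)
= 29


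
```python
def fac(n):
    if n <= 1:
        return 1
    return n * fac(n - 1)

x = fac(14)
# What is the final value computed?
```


fac(14)
= 14 * fac(13)
= 14 * 13 * fac(12)
= 14 * 13 * 12 * fac(11)
= 14 * 13 * 12 * 11 * fac(10)
= 14 * 13 * 12 * 11 * 10 * fac(9)
= 14 * 13 * 12 * 11 * 10 * 9 * fac(8)
= 14 * 13 * 12 * 11 * 10 * 9 * 8 * fac(7)
= 14 * 13 * 12 * 11 * 10 * 9 * 8 * 7 * fac(6)
= 14 * 13 * 12 * 11 * 10 * 9 * 8 * 7 * 6 * fac(5)
= 14 * 13 * 12 * 11 * 10 * 9 * 8 * 7 * 6 * 5 * fac(4)
= 14 * 13 * 12 * 11 * 10 * 9 * 8 * 7 * 6 * 5 * 4 * fac(3)
= 14 * 13 * 12 * 11 * 10 * 9 * 8 * 7 * 6 * 5 * 4 * 3 * fac(2)
= 14 * 13 * 12 * 11 * 10 * 9 * 8 * 7 * 6 * 5 * 4 * 3 * 2 * fac(1)
= 14 * 13 * 12 * 11 * 10 * 9 * 8 * 7 * 6 * 5 * 4 * 3 * 2 * 1
= 87178291200


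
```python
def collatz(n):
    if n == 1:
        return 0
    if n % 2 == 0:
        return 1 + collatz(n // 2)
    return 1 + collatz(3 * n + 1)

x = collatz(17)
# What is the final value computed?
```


collatz(17)
17 is odd -> 3*17+1 = 52 -> collatz(52)
52 is even -> collatz(26)
26 is even -> collatz(13)
13 is odd -> 3*13+1 = 40 -> collatz(40)
40 is even -> collatz(20)
20 is even -> collatz(10)
10 is even -> collatz(5)
5 is odd -> 3*5+1 = 16 -> collatz(16)
16 is even -> collatz(8)
8 is even -> collatz(4)
4 is even -> collatz(2)
2 is even -> collatz(1)
Reached 1 after 12 steps
= 12


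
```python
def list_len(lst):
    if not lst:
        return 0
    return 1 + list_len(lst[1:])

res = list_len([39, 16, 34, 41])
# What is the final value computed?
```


list_len([39, 16, 34, 41])
= 1 + list_len([16, 34, 41])
= 1 + 1 + list_len([34, 41])
= 1 + 1 + 1 + list_len([41])
= 1 + 1 + 1 + 1 + list_len([])
= 1 + 1 + 1 + 1 + 0
= 4


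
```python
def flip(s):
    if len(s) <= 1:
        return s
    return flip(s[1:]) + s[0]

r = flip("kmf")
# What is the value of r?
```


flip("kmf")
= flip("mf") + "k"
= flip("f") + "m" + "k"
= "f" + "m" + "k"
= "fmk"


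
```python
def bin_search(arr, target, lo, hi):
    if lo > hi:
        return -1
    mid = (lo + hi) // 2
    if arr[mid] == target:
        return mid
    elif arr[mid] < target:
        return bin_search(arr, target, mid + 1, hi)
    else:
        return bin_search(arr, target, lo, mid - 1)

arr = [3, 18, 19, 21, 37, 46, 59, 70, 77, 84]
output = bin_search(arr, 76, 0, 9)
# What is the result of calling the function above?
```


bin_search(arr, 76, 0, 9)
lo=0, hi=9, mid=4, arr[mid]=37
37 < 76, search right half
lo=5, hi=9, mid=7, arr[mid]=70
70 < 76, search right half
lo=8, hi=9, mid=8, arr[mid]=77
77 > 76, search left half
lo > hi, target not found, return -1
= -1


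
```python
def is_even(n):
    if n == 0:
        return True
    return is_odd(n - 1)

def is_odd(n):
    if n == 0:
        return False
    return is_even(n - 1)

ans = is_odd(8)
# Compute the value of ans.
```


is_odd(8)
= is_even(7)
= is_odd(6)
= is_even(5)
= is_odd(4)
= is_even(3)
= is_odd(2)
= is_even(1)
= is_odd(0)
n == 0: return False
= False


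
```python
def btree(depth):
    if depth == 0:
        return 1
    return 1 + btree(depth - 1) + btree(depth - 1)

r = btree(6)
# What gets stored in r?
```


btree(6)
= 1 + btree(5) + btree(5)
= 1 + 2 * btree(5)
btree(k) = 2^(k+1) - 1
btree(0) = 1
btree(1) = 3
btree(2) = 7
btree(3) = 15
btree(4) = 31
btree(6) = 2^7 - 1 = 127


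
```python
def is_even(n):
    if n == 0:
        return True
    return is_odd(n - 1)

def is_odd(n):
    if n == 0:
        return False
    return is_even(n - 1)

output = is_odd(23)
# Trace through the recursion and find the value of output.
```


is_odd(23)
= is_even(22)
= is_odd(21)
= is_even(20)
= is_odd(19)
= is_even(18)
= is_odd(17)
= is_even(16)
= is_odd(15)
= is_even(14)
= is_odd(13)
= is_even(12)
= is_odd(11)
= is_even(10)
= is_odd(9)
= is_even(8)
= is_odd(7)
= is_even(6)
= is_odd(5)
= is_even(4)
= is_odd(3)
= is_even(2)
= is_odd(1)
= is_even(0)
n == 0: return True
= True


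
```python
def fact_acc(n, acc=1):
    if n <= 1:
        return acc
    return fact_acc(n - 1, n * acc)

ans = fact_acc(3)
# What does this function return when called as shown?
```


fact_acc(3, 1)
= fact_acc(2, 3 * 1) = fact_acc(2, 3)
= fact_acc(1, 2 * 3) = fact_acc(1, 6)
n <= 1, return acc = 6


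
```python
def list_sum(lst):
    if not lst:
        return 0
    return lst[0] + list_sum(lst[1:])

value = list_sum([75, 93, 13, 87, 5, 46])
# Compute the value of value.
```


list_sum([75, 93, 13, 87, 5, 46])
= 75 + list_sum([93, 13, 87, 5, 46])
= 75 + 93 + list_sum([13, 87, 5, 46])
= 75 + 93 + 13 + list_sum([87, 5, 46])
= 75 + 93 + 13 + 87 + list_sum([5, 46])
= 75 + 93 + 13 + 87 + 5 + list_sum([46])
= 75 + 93 + 13 + 87 + 5 + 46 + list_sum([])
= 75 + 93 + 13 + 87 + 5 + 46 + 0
= 319


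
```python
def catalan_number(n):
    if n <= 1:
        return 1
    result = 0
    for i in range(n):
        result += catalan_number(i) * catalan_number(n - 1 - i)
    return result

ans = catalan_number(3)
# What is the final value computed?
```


catalan_number(3)
= sum of catalan_number(i) * catalan_number(3-1-i) for i in 0..2
First compute sub-values bottom-up:
  catalan_number(0) = 1, catalan_number(1) = 1
  catalan_number(2) = 1*1 + 1*1 = 2
Now catalan_number(3):
  catalan_number(0)*catalan_number(2) = 1*2 = 2
  catalan_number(1)*catalan_number(1) = 1*1 = 1
  catalan_number(2)*catalan_number(0) = 2*1 = 2
= 2 + 1 + 2
= 5


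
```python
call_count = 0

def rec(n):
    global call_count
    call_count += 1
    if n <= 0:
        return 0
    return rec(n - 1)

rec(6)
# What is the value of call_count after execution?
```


rec(6) calls rec(5) calls ... calls rec(0)
Total calls: 6 + 1 (for base case) = 7


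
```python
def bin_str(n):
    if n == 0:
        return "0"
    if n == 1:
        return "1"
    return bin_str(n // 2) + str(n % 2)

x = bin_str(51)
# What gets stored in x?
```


bin_str(51)
= bin_str(25) + "1"
= bin_str(12) + "1" + "1"
= bin_str(6) + "0" + "1" + "1"
= bin_str(3) + "0" + "0" + "1" + "1"
= bin_str(1) + "1" + "0" + "0" + "1" + "1"
= "1" + "1" + "0" + "0" + "1" + "1"
= "110011"


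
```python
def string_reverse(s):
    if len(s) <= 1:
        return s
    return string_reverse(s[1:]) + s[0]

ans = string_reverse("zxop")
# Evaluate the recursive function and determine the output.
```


string_reverse("zxop")
= string_reverse("xop") + "z"
= string_reverse("op") + "x" + "z"
= string_reverse("p") + "o" + "x" + "z"
= "p" + "o" + "x" + "z"
= "poxz"


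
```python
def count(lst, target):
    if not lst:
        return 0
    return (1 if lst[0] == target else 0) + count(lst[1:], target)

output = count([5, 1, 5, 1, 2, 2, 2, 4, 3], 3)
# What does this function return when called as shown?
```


count([5, 1, 5, 1, 2, 2, 2, 4, 3], 3)
lst[0]=5 != 3: 0 + count([1, 5, 1, 2, 2, 2, 4, 3], 3)
lst[0]=1 != 3: 0 + count([5, 1, 2, 2, 2, 4, 3], 3)
lst[0]=5 != 3: 0 + count([1, 2, 2, 2, 4, 3], 3)
lst[0]=1 != 3: 0 + count([2, 2, 2, 4, 3], 3)
lst[0]=2 != 3: 0 + count([2, 2, 4, 3], 3)
lst[0]=2 != 3: 0 + count([2, 4, 3], 3)
lst[0]=2 != 3: 0 + count([4, 3], 3)
lst[0]=4 != 3: 0 + count([3], 3)
lst[0]=3 == 3: 1 + count([], 3)
= 1


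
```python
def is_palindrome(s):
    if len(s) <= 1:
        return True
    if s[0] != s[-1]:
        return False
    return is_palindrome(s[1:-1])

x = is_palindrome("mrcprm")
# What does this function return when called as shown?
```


is_palindrome("mrcprm")
"mrcprm": s[0]='m' == s[-1]='m' -> is_palindrome("rcpr")
"rcpr": s[0]='r' == s[-1]='r' -> is_palindrome("cp")
"cp": s[0]='c' != s[-1]='p' -> False
= False


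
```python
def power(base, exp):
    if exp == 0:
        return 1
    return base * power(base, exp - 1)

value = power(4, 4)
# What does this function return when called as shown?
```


power(4, 4)
= 4 * power(4, 3)
= 4 * 4 * power(4, 2)
= 4 * 4 * 4 * power(4, 1)
= 4 * 4 * 4 * 4 * power(4, 0)
= 4 * 4 * 4 * 4 * 1
= 256


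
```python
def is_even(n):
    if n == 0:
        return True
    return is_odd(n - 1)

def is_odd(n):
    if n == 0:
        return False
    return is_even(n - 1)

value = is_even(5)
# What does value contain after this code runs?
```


is_even(5)
= is_odd(4)
= is_even(3)
= is_odd(2)
= is_even(1)
= is_odd(0)
n == 0: return False
= False


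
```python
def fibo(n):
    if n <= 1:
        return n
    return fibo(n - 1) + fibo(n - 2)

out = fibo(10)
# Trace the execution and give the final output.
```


fibo(10)
= fibo(9) + fibo(8)
= (fibo(8) + fibo(7)) + fibo(8)
Computing bottom-up: fibo(0)=0, fibo(1)=1, fibo(2)=1, fibo(3)=2, fibo(4)=3, fibo(5)=5, fibo(6)=8, fibo(7)=13, fibo(8)=21, fibo(9)=34, fibo(10)=55
= 55


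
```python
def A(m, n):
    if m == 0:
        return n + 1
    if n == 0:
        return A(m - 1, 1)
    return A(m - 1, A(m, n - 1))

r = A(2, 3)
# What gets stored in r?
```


A(2, 3)
= A(1, A(2, 2))
First compute A(2, 2) = 7
= A(1, 7)
= 9


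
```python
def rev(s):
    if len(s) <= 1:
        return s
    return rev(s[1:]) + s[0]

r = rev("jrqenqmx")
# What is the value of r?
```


rev("jrqenqmx")
= rev("rqenqmx") + "j"
= rev("qenqmx") + "r" + "j"
= rev("enqmx") + "q" + "r" + "j"
= rev("nqmx") + "e" + "q" + "r" + "j"
= rev("qmx") + "n" + "e" + "q" + "r" + "j"
= rev("mx") + "q" + "n" + "e" + "q" + "r" + "j"
= rev("x") + "m" + "q" + "n" + "e" + "q" + "r" + "j"
= "x" + "m" + "q" + "n" + "e" + "q" + "r" + "j"
= "xmqneqrj"


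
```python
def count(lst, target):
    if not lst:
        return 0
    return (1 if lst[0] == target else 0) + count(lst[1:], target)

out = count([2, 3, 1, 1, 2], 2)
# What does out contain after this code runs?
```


count([2, 3, 1, 1, 2], 2)
lst[0]=2 == 2: 1 + count([3, 1, 1, 2], 2)
lst[0]=3 != 2: 0 + count([1, 1, 2], 2)
lst[0]=1 != 2: 0 + count([1, 2], 2)
lst[0]=1 != 2: 0 + count([2], 2)
lst[0]=2 == 2: 1 + count([], 2)
= 2


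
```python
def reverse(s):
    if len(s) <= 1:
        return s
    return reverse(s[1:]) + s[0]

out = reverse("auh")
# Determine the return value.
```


reverse("auh")
= reverse("uh") + "a"
= reverse("h") + "u" + "a"
= "h" + "u" + "a"
= "hua"


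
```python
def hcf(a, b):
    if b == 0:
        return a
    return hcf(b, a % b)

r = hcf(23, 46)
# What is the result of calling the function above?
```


hcf(23, 46)
= hcf(46, 23 % 46) = hcf(46, 23)
= hcf(23, 46 % 23) = hcf(23, 0)
b == 0, return a = 23


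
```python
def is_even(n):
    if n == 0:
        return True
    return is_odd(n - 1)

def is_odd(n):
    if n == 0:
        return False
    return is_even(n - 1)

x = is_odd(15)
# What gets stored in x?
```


is_odd(15)
= is_even(14)
= is_odd(13)
= is_even(12)
= is_odd(11)
= is_even(10)
= is_odd(9)
= is_even(8)
= is_odd(7)
= is_even(6)
= is_odd(5)
= is_even(4)
= is_odd(3)
= is_even(2)
= is_odd(1)
= is_even(0)
n == 0: return True
= True


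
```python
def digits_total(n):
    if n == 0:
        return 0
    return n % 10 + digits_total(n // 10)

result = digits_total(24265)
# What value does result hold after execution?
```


digits_total(24265)
= 5 + digits_total(2426)
= 5 + 6 + digits_total(242)
= 5 + 6 + 2 + digits_total(24)
= 5 + 6 + 2 + 4 + digits_total(2)
= 5 + 6 + 2 + 4 + 2 + digits_total(0)
= 5 + 6 + 2 + 4 + 2 + 0
= 19


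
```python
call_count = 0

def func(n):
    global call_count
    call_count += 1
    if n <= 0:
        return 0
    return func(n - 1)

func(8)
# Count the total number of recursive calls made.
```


func(8) calls func(7) calls ... calls func(0)
Total calls: 8 + 1 (for base case) = 9


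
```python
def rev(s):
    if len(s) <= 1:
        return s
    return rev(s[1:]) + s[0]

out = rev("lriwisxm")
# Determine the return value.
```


rev("lriwisxm")
= rev("riwisxm") + "l"
= rev("iwisxm") + "r" + "l"
= rev("wisxm") + "i" + "r" + "l"
= rev("isxm") + "w" + "i" + "r" + "l"
= rev("sxm") + "i" + "w" + "i" + "r" + "l"
= rev("xm") + "s" + "i" + "w" + "i" + "r" + "l"
= rev("m") + "x" + "s" + "i" + "w" + "i" + "r" + "l"
= "m" + "x" + "s" + "i" + "w" + "i" + "r" + "l"
= "mxsiwirl"


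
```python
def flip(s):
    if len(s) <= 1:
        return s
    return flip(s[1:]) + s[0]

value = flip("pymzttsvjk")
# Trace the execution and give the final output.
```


flip("pymzttsvjk")
= flip("ymzttsvjk") + "p"
= flip("mzttsvjk") + "y" + "p"
= flip("zttsvjk") + "m" + "y" + "p"
= flip("ttsvjk") + "z" + "m" + "y" + "p"
= flip("tsvjk") + "t" + "z" + "m" + "y" + "p"
= flip("svjk") + "t" + "t" + "z" + "m" + "y" + "p"
= flip("vjk") + "s" + "t" + "t" + "z" + "m" + "y" + "p"
= flip("jk") + "v" + "s" + "t" + "t" + "z" + "m" + "y" + "p"
= flip("k") + "j" + "v" + "s" + "t" + "t" + "z" + "m" + "y" + "p"
= "k" + "j" + "v" + "s" + "t" + "t" + "z" + "m" + "y" + "p"
= "kjvsttzmyp"


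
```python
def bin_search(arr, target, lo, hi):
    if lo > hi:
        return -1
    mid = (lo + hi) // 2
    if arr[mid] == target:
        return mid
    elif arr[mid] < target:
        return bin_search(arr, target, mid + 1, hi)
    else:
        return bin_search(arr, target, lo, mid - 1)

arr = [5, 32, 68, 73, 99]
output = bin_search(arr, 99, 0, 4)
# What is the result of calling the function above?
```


bin_search(arr, 99, 0, 4)
lo=0, hi=4, mid=2, arr[mid]=68
68 < 99, search right half
lo=3, hi=4, mid=3, arr[mid]=73
73 < 99, search right half
lo=4, hi=4, mid=4, arr[mid]=99
arr[4] == 99, found at index 4
= 4


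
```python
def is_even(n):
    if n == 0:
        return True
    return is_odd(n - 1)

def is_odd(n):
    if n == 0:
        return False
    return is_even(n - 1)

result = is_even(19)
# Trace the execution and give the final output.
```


is_even(19)
= is_odd(18)
= is_even(17)
= is_odd(16)
= is_even(15)
= is_odd(14)
= is_even(13)
= is_odd(12)
= is_even(11)
= is_odd(10)
= is_even(9)
= is_odd(8)
= is_even(7)
= is_odd(6)
= is_even(5)
= is_odd(4)
= is_even(3)
= is_odd(2)
= is_even(1)
= is_odd(0)
n == 0: return False
= False


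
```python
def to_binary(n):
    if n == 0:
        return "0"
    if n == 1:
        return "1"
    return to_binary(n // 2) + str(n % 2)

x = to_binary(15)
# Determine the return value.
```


to_binary(15)
= to_binary(7) + "1"
= to_binary(3) + "1" + "1"
= to_binary(1) + "1" + "1" + "1"
= "1" + "1" + "1" + "1"
= "1111"


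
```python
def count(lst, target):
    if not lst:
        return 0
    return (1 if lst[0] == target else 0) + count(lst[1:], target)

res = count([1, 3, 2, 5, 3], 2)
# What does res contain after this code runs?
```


count([1, 3, 2, 5, 3], 2)
lst[0]=1 != 2: 0 + count([3, 2, 5, 3], 2)
lst[0]=3 != 2: 0 + count([2, 5, 3], 2)
lst[0]=2 == 2: 1 + count([5, 3], 2)
lst[0]=5 != 2: 0 + count([3], 2)
lst[0]=3 != 2: 0 + count([], 2)
= 1


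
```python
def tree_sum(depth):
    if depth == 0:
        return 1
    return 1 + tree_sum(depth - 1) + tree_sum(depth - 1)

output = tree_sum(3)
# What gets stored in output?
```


tree_sum(3)
= 1 + tree_sum(2) + tree_sum(2)
= 1 + 2 * tree_sum(2)
tree_sum(k) = 2^(k+1) - 1
tree_sum(0) = 1
tree_sum(1) = 3
tree_sum(2) = 7
tree_sum(3) = 15
tree_sum(3) = 2^4 - 1 = 15


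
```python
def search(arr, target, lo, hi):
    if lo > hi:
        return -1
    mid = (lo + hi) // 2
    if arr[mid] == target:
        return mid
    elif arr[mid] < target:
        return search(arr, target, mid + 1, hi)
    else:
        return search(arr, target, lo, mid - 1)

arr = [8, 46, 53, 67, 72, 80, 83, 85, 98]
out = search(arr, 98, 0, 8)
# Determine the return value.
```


search(arr, 98, 0, 8)
lo=0, hi=8, mid=4, arr[mid]=72
72 < 98, search right half
lo=5, hi=8, mid=6, arr[mid]=83
83 < 98, search right half
lo=7, hi=8, mid=7, arr[mid]=85
85 < 98, search right half
lo=8, hi=8, mid=8, arr[mid]=98
arr[8] == 98, found at index 8
= 8


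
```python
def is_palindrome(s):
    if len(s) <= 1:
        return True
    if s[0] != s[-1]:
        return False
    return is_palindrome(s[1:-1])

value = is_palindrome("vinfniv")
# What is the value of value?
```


is_palindrome("vinfniv")
"vinfniv": s[0]='v' == s[-1]='v' -> is_palindrome("infni")
"infni": s[0]='i' == s[-1]='i' -> is_palindrome("nfn")
"nfn": s[0]='n' == s[-1]='n' -> is_palindrome("f")
"f": len <= 1 -> True
= True


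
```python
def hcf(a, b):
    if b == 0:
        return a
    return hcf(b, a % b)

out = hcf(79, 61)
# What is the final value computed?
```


hcf(79, 61)
= hcf(61, 79 % 61) = hcf(61, 18)
= hcf(18, 61 % 18) = hcf(18, 7)
= hcf(7, 18 % 7) = hcf(7, 4)
= hcf(4, 7 % 4) = hcf(4, 3)
= hcf(3, 4 % 3) = hcf(3, 1)
= hcf(1, 3 % 1) = hcf(1, 0)
b == 0, return a = 1


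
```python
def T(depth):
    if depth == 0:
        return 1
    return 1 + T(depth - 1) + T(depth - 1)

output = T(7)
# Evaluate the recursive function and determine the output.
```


T(7)
= 1 + T(6) + T(6)
= 1 + 2 * T(6)
T(k) = 2^(k+1) - 1
T(0) = 1
T(1) = 3
T(2) = 7
T(3) = 15
T(4) = 31
T(7) = 2^8 - 1 = 255


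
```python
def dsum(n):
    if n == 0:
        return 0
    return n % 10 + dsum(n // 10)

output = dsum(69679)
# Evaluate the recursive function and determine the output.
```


dsum(69679)
= 9 + dsum(6967)
= 9 + 7 + dsum(696)
= 9 + 7 + 6 + dsum(69)
= 9 + 7 + 6 + 9 + dsum(6)
= 9 + 7 + 6 + 9 + 6 + dsum(0)
= 9 + 7 + 6 + 9 + 6 + 0
= 37


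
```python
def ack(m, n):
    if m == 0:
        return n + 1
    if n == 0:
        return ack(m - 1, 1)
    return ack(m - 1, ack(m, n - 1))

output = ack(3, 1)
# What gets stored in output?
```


ack(3, 1)
= ack(2, ack(3, 0))
First compute ack(3, 0) = 5
= ack(2, 5)
= 13


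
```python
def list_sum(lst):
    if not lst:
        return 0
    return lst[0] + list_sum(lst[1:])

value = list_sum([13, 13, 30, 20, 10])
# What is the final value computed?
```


list_sum([13, 13, 30, 20, 10])
= 13 + list_sum([13, 30, 20, 10])
= 13 + 13 + list_sum([30, 20, 10])
= 13 + 13 + 30 + list_sum([20, 10])
= 13 + 13 + 30 + 20 + list_sum([10])
= 13 + 13 + 30 + 20 + 10 + list_sum([])
= 13 + 13 + 30 + 20 + 10 + 0
= 86


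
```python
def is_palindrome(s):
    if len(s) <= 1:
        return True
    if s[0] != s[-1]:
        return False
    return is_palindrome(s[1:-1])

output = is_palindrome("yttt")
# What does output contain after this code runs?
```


is_palindrome("yttt")
"yttt": s[0]='y' != s[-1]='t' -> False
= False


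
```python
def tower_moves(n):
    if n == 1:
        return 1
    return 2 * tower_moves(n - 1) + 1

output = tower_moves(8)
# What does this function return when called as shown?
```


tower_moves(8)
= 2 * tower_moves(7) + 1
= 2 * (2 * tower_moves(6) + 1) + 1
= 2 * (2 * (2 * tower_moves(5) + 1) + 1) + 1
= 2 * (2 * (2 * (2 * tower_moves(4) + 1) + 1) + 1) + 1
= 2 * (2 * (2 * (2 * (2 * tower_moves(3) + 1) + 1) + 1) + 1) + 1
= 2 * (2 * (2 * (2 * (2 * (2 * tower_moves(2) + 1) + 1) + 1) + 1) + 1) + 1
= 2 * (2 * (2 * (2 * (2 * (2 * (2 * tower_moves(1) + 1) + 1) + 1) + 1) + 1) + 1) + 1
Now compute bottom-up:
tower_moves(1) = 1
tower_moves(2) = 2 * 1 + 1 = 3
tower_moves(3) = 2 * 3 + 1 = 7
tower_moves(4) = 2 * 7 + 1 = 15
tower_moves(5) = 2 * 15 + 1 = 31
tower_moves(6) = 2 * 31 + 1 = 63
tower_moves(7) = 2 * 63 + 1 = 127
tower_moves(8) = 2 * 127 + 1 = 255
= 255


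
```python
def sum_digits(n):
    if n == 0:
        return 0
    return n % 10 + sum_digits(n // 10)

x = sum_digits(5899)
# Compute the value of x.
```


sum_digits(5899)
= 9 + sum_digits(589)
= 9 + 9 + sum_digits(58)
= 9 + 9 + 8 + sum_digits(5)
= 9 + 9 + 8 + 5 + sum_digits(0)
= 9 + 9 + 8 + 5 + 0
= 31


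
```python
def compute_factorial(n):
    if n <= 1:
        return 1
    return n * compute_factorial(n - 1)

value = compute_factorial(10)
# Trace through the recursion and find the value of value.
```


compute_factorial(10)
= 10 * compute_factorial(9)
= 10 * 9 * compute_factorial(8)
= 10 * 9 * 8 * compute_factorial(7)
= 10 * 9 * 8 * 7 * compute_factorial(6)
= 10 * 9 * 8 * 7 * 6 * compute_factorial(5)
= 10 * 9 * 8 * 7 * 6 * 5 * compute_factorial(4)
= 10 * 9 * 8 * 7 * 6 * 5 * 4 * compute_factorial(3)
= 10 * 9 * 8 * 7 * 6 * 5 * 4 * 3 * compute_factorial(2)
= 10 * 9 * 8 * 7 * 6 * 5 * 4 * 3 * 2 * compute_factorial(1)
= 10 * 9 * 8 * 7 * 6 * 5 * 4 * 3 * 2 * 1
= 3628800


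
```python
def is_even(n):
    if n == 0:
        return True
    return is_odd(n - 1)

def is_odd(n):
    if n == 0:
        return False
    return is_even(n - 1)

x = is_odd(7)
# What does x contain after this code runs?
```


is_odd(7)
= is_even(6)
= is_odd(5)
= is_even(4)
= is_odd(3)
= is_even(2)
= is_odd(1)
= is_even(0)
n == 0: return True
= True


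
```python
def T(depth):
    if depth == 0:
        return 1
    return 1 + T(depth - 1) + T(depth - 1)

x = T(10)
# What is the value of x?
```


T(10)
= 1 + T(9) + T(9)
= 1 + 2 * T(9)
T(k) = 2^(k+1) - 1
T(0) = 1
T(1) = 3
T(2) = 7
T(3) = 15
T(4) = 31
T(10) = 2^11 - 1 = 2047


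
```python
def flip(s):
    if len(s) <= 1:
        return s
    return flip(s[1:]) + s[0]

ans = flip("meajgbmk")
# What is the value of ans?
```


flip("meajgbmk")
= flip("eajgbmk") + "m"
= flip("ajgbmk") + "e" + "m"
= flip("jgbmk") + "a" + "e" + "m"
= flip("gbmk") + "j" + "a" + "e" + "m"
= flip("bmk") + "g" + "j" + "a" + "e" + "m"
= flip("mk") + "b" + "g" + "j" + "a" + "e" + "m"
= flip("k") + "m" + "b" + "g" + "j" + "a" + "e" + "m"
= "k" + "m" + "b" + "g" + "j" + "a" + "e" + "m"
= "kmbgjaem"


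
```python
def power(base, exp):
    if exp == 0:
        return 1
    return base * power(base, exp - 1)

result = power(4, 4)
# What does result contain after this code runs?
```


power(4, 4)
= 4 * power(4, 3)
= 4 * 4 * power(4, 2)
= 4 * 4 * 4 * power(4, 1)
= 4 * 4 * 4 * 4 * power(4, 0)
= 4 * 4 * 4 * 4 * 1
= 256


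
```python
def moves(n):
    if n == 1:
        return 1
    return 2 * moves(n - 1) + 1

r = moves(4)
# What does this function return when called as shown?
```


moves(4)
= 2 * moves(3) + 1
= 2 * (2 * moves(2) + 1) + 1
= 2 * (2 * (2 * moves(1) + 1) + 1) + 1
Now compute bottom-up:
moves(1) = 1
moves(2) = 2 * 1 + 1 = 3
moves(3) = 2 * 3 + 1 = 7
moves(4) = 2 * 7 + 1 = 15
= 15


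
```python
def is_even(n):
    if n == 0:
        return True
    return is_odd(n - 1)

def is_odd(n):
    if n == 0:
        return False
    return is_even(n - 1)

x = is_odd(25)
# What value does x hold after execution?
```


is_odd(25)
= is_even(24)
= is_odd(23)
= is_even(22)
= is_odd(21)
= is_even(20)
= is_odd(19)
= is_even(18)
= is_odd(17)
= is_even(16)
= is_odd(15)
= is_even(14)
= is_odd(13)
= is_even(12)
= is_odd(11)
= is_even(10)
= is_odd(9)
= is_even(8)
= is_odd(7)
= is_even(6)
= is_odd(5)
= is_even(4)
= is_odd(3)
= is_even(2)
= is_odd(1)
= is_even(0)
n == 0: return True
= True


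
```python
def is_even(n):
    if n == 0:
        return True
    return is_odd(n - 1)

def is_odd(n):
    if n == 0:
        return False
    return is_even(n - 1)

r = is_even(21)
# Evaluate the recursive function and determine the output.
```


is_even(21)
= is_odd(20)
= is_even(19)
= is_odd(18)
= is_even(17)
= is_odd(16)
= is_even(15)
= is_odd(14)
= is_even(13)
= is_odd(12)
= is_even(11)
= is_odd(10)
= is_even(9)
= is_odd(8)
= is_even(7)
= is_odd(6)
= is_even(5)
= is_odd(4)
= is_even(3)
= is_odd(2)
= is_even(1)
= is_odd(0)
n == 0: return False
= False


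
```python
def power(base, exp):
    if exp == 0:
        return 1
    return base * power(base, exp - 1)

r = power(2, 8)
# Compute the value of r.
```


power(2, 8)
= 2 * power(2, 7)
= 2 * 2 * power(2, 6)
= 2 * 2 * 2 * power(2, 5)
= 2 * 2 * 2 * 2 * power(2, 4)
= 2 * 2 * 2 * 2 * 2 * power(2, 3)
= 2 * 2 * 2 * 2 * 2 * 2 * power(2, 2)
= 2 * 2 * 2 * 2 * 2 * 2 * 2 * power(2, 1)
= 2 * 2 * 2 * 2 * 2 * 2 * 2 * 2 * power(2, 0)
= 2 * 2 * 2 * 2 * 2 * 2 * 2 * 2 * 1
= 256


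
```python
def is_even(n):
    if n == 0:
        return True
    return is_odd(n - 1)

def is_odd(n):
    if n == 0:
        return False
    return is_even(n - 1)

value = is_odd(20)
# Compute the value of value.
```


is_odd(20)
= is_even(19)
= is_odd(18)
= is_even(17)
= is_odd(16)
= is_even(15)
= is_odd(14)
= is_even(13)
= is_odd(12)
= is_even(11)
= is_odd(10)
= is_even(9)
= is_odd(8)
= is_even(7)
= is_odd(6)
= is_even(5)
= is_odd(4)
= is_even(3)
= is_odd(2)
= is_even(1)
= is_odd(0)
n == 0: return False
= False


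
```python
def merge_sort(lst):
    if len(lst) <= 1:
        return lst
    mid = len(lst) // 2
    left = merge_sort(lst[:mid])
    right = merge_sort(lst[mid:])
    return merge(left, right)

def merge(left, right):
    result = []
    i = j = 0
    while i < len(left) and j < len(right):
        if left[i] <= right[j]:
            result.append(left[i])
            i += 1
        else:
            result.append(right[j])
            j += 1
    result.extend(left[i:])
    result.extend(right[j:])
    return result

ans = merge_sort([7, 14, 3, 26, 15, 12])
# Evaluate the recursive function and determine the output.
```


merge_sort([7, 14, 3, 26, 15, 12])
Split into [7, 14, 3] and [26, 15, 12]
Left sorted: [3, 7, 14]
Right sorted: [12, 15, 26]
Merge [3, 7, 14] and [12, 15, 26]
= [3, 7, 12, 14, 15, 26]


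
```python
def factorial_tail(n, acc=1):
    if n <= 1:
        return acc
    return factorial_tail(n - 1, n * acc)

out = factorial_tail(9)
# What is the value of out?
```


factorial_tail(9, 1)
= factorial_tail(8, 9 * 1) = factorial_tail(8, 9)
= factorial_tail(7, 8 * 9) = factorial_tail(7, 72)
= factorial_tail(6, 7 * 72) = factorial_tail(6, 504)
= factorial_tail(5, 6 * 504) = factorial_tail(5, 3024)
= factorial_tail(4, 5 * 3024) = factorial_tail(4, 15120)
= factorial_tail(3, 4 * 15120) = factorial_tail(3, 60480)
= factorial_tail(2, 3 * 60480) = factorial_tail(2, 181440)
= factorial_tail(1, 2 * 181440) = factorial_tail(1, 362880)
n <= 1, return acc = 362880


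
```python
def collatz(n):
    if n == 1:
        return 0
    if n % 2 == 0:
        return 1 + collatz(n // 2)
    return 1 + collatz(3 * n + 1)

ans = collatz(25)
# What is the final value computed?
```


collatz(25)
25 is odd -> 3*25+1 = 76 -> collatz(76)
76 is even -> collatz(38)
38 is even -> collatz(19)
19 is odd -> 3*19+1 = 58 -> collatz(58)
58 is even -> collatz(29)
29 is odd -> 3*29+1 = 88 -> collatz(88)
88 is even -> collatz(44)
44 is even -> collatz(22)
22 is even -> collatz(11)
11 is odd -> 3*11+1 = 34 -> collatz(34)
34 is even -> collatz(17)
17 is odd -> 3*17+1 = 52 -> collatz(52)
52 is even -> collatz(26)
26 is even -> collatz(13)
13 is odd -> 3*13+1 = 40 -> collatz(40)
40 is even -> collatz(20)
20 is even -> collatz(10)
10 is even -> collatz(5)
5 is odd -> 3*5+1 = 16 -> collatz(16)
16 is even -> collatz(8)
8 is even -> collatz(4)
4 is even -> collatz(2)
2 is even -> collatz(1)
Reached 1 after 23 steps
= 23


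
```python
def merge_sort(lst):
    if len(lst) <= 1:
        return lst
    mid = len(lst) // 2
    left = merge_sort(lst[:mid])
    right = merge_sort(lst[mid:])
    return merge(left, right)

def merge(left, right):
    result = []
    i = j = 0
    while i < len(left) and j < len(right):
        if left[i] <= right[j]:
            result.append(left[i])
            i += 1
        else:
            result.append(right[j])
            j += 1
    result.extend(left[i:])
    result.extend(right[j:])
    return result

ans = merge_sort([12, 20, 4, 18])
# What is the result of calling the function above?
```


merge_sort([12, 20, 4, 18])
Split into [12, 20] and [4, 18]
Left sorted: [12, 20]
Right sorted: [4, 18]
Merge [12, 20] and [4, 18]
= [4, 12, 18, 20]


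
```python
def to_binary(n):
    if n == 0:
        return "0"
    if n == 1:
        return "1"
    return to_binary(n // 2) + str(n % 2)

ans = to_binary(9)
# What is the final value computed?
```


to_binary(9)
= to_binary(4) + "1"
= to_binary(2) + "0" + "1"
= to_binary(1) + "0" + "0" + "1"
= "1" + "0" + "0" + "1"
= "1001"


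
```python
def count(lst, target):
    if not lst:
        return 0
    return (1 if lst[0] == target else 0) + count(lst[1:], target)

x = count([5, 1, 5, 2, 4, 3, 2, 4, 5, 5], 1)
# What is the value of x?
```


count([5, 1, 5, 2, 4, 3, 2, 4, 5, 5], 1)
lst[0]=5 != 1: 0 + count([1, 5, 2, 4, 3, 2, 4, 5, 5], 1)
lst[0]=1 == 1: 1 + count([5, 2, 4, 3, 2, 4, 5, 5], 1)
lst[0]=5 != 1: 0 + count([2, 4, 3, 2, 4, 5, 5], 1)
lst[0]=2 != 1: 0 + count([4, 3, 2, 4, 5, 5], 1)
lst[0]=4 != 1: 0 + count([3, 2, 4, 5, 5], 1)
lst[0]=3 != 1: 0 + count([2, 4, 5, 5], 1)
lst[0]=2 != 1: 0 + count([4, 5, 5], 1)
lst[0]=4 != 1: 0 + count([5, 5], 1)
lst[0]=5 != 1: 0 + count([5], 1)
lst[0]=5 != 1: 0 + count([], 1)
= 1


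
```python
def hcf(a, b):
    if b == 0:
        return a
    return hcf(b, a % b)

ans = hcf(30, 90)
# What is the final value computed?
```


hcf(30, 90)
= hcf(90, 30 % 90) = hcf(90, 30)
= hcf(30, 90 % 30) = hcf(30, 0)
b == 0, return a = 30


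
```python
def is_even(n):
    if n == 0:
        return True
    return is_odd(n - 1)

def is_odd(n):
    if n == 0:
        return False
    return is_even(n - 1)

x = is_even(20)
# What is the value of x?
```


is_even(20)
= is_odd(19)
= is_even(18)
= is_odd(17)
= is_even(16)
= is_odd(15)
= is_even(14)
= is_odd(13)
= is_even(12)
= is_odd(11)
= is_even(10)
= is_odd(9)
= is_even(8)
= is_odd(7)
= is_even(6)
= is_odd(5)
= is_even(4)
= is_odd(3)
= is_even(2)
= is_odd(1)
= is_even(0)
n == 0: return True
= True


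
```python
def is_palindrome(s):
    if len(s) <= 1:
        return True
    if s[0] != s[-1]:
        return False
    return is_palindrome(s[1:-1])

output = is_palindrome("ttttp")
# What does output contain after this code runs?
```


is_palindrome("ttttp")
"ttttp": s[0]='t' != s[-1]='p' -> False
= False


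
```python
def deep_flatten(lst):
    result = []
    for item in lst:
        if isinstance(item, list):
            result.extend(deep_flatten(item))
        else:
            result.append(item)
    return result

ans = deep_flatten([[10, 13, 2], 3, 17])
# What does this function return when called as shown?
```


deep_flatten([[10, 13, 2], 3, 17])
Processing each element:
  [10, 13, 2] is a list -> deep_flatten recursively -> [10, 13, 2]
  3 is not a list -> append 3
  17 is not a list -> append 17
= [10, 13, 2, 3, 17]


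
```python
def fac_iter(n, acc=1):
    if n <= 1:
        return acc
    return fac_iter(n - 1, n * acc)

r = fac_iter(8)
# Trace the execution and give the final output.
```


fac_iter(8, 1)
= fac_iter(7, 8 * 1) = fac_iter(7, 8)
= fac_iter(6, 7 * 8) = fac_iter(6, 56)
= fac_iter(5, 6 * 56) = fac_iter(5, 336)
= fac_iter(4, 5 * 336) = fac_iter(4, 1680)
= fac_iter(3, 4 * 1680) = fac_iter(3, 6720)
= fac_iter(2, 3 * 6720) = fac_iter(2, 20160)
= fac_iter(1, 2 * 20160) = fac_iter(1, 40320)
n <= 1, return acc = 40320


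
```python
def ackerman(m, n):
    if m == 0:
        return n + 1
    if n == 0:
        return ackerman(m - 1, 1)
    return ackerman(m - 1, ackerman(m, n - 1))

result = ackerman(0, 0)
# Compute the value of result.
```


ackerman(0, 0)
m == 0: return 0 + 1 = 1
= 1


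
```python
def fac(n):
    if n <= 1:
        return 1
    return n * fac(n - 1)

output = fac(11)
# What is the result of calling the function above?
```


fac(11)
= 11 * fac(10)
= 11 * 10 * fac(9)
= 11 * 10 * 9 * fac(8)
= 11 * 10 * 9 * 8 * fac(7)
= 11 * 10 * 9 * 8 * 7 * fac(6)
= 11 * 10 * 9 * 8 * 7 * 6 * fac(5)
= 11 * 10 * 9 * 8 * 7 * 6 * 5 * fac(4)
= 11 * 10 * 9 * 8 * 7 * 6 * 5 * 4 * fac(3)
= 11 * 10 * 9 * 8 * 7 * 6 * 5 * 4 * 3 * fac(2)
= 11 * 10 * 9 * 8 * 7 * 6 * 5 * 4 * 3 * 2 * fac(1)
= 11 * 10 * 9 * 8 * 7 * 6 * 5 * 4 * 3 * 2 * 1
= 39916800


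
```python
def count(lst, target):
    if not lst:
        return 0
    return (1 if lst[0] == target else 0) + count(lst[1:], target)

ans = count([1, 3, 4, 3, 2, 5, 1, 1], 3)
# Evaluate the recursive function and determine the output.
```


count([1, 3, 4, 3, 2, 5, 1, 1], 3)
lst[0]=1 != 3: 0 + count([3, 4, 3, 2, 5, 1, 1], 3)
lst[0]=3 == 3: 1 + count([4, 3, 2, 5, 1, 1], 3)
lst[0]=4 != 3: 0 + count([3, 2, 5, 1, 1], 3)
lst[0]=3 == 3: 1 + count([2, 5, 1, 1], 3)
lst[0]=2 != 3: 0 + count([5, 1, 1], 3)
lst[0]=5 != 3: 0 + count([1, 1], 3)
lst[0]=1 != 3: 0 + count([1], 3)
lst[0]=1 != 3: 0 + count([], 3)
= 2


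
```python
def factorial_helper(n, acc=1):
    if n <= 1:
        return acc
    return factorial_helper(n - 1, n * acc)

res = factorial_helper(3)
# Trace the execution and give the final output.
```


factorial_helper(3, 1)
= factorial_helper(2, 3 * 1) = factorial_helper(2, 3)
= factorial_helper(1, 2 * 3) = factorial_helper(1, 6)
n <= 1, return acc = 6


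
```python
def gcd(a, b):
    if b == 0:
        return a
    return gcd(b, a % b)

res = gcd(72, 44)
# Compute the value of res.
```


gcd(72, 44)
= gcd(44, 72 % 44) = gcd(44, 28)
= gcd(28, 44 % 28) = gcd(28, 16)
= gcd(16, 28 % 16) = gcd(16, 12)
= gcd(12, 16 % 12) = gcd(12, 4)
= gcd(4, 12 % 4) = gcd(4, 0)
b == 0, return a = 4


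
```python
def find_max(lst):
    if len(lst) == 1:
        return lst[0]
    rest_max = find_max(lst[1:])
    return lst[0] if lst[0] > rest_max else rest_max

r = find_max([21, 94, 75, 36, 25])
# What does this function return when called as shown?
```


find_max([21, 94, 75, 36, 25])
= compare 21 with find_max([94, 75, 36, 25])
= compare 94 with find_max([75, 36, 25])
= compare 75 with find_max([36, 25])
= compare 36 with find_max([25])
Base: find_max([25]) = 25
compare 36 with 25: max = 36
compare 75 with 36: max = 75
compare 94 with 75: max = 94
compare 21 with 94: max = 94
= 94


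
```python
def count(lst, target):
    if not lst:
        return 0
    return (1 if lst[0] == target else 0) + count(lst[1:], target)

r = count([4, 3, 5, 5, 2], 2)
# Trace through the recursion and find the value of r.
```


count([4, 3, 5, 5, 2], 2)
lst[0]=4 != 2: 0 + count([3, 5, 5, 2], 2)
lst[0]=3 != 2: 0 + count([5, 5, 2], 2)
lst[0]=5 != 2: 0 + count([5, 2], 2)
lst[0]=5 != 2: 0 + count([2], 2)
lst[0]=2 == 2: 1 + count([], 2)
= 1


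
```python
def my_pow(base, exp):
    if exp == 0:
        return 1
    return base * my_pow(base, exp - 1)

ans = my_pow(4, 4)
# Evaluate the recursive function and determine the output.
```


my_pow(4, 4)
= 4 * my_pow(4, 3)
= 4 * 4 * my_pow(4, 2)
= 4 * 4 * 4 * my_pow(4, 1)
= 4 * 4 * 4 * 4 * my_pow(4, 0)
= 4 * 4 * 4 * 4 * 1
= 256


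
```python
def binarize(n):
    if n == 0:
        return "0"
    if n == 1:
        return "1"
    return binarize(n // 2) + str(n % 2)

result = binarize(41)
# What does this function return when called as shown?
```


binarize(41)
= binarize(20) + "1"
= binarize(10) + "0" + "1"
= binarize(5) + "0" + "0" + "1"
= binarize(2) + "1" + "0" + "0" + "1"
= binarize(1) + "0" + "1" + "0" + "0" + "1"
= "1" + "0" + "1" + "0" + "0" + "1"
= "101001"


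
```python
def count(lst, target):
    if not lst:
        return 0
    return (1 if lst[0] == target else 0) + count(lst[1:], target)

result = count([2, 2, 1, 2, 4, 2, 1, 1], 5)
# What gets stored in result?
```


count([2, 2, 1, 2, 4, 2, 1, 1], 5)
lst[0]=2 != 5: 0 + count([2, 1, 2, 4, 2, 1, 1], 5)
lst[0]=2 != 5: 0 + count([1, 2, 4, 2, 1, 1], 5)
lst[0]=1 != 5: 0 + count([2, 4, 2, 1, 1], 5)
lst[0]=2 != 5: 0 + count([4, 2, 1, 1], 5)
lst[0]=4 != 5: 0 + count([2, 1, 1], 5)
lst[0]=2 != 5: 0 + count([1, 1], 5)
lst[0]=1 != 5: 0 + count([1], 5)
lst[0]=1 != 5: 0 + count([], 5)
= 0


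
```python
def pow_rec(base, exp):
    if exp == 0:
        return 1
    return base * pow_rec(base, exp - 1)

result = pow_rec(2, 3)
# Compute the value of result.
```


pow_rec(2, 3)
= 2 * pow_rec(2, 2)
= 2 * 2 * pow_rec(2, 1)
= 2 * 2 * 2 * pow_rec(2, 0)
= 2 * 2 * 2 * 1
= 8


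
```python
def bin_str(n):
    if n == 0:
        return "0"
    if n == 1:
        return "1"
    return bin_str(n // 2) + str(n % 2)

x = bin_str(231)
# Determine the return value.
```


bin_str(231)
= bin_str(115) + "1"
= bin_str(57) + "1" + "1"
= bin_str(28) + "1" + "1" + "1"
= bin_str(14) + "0" + "1" + "1" + "1"
= bin_str(7) + "0" + "0" + "1" + "1" + "1"
= bin_str(3) + "1" + "0" + "0" + "1" + "1" + "1"
= bin_str(1) + "1" + "1" + "0" + "0" + "1" + "1" + "1"
= "1" + "1" + "1" + "0" + "0" + "1" + "1" + "1"
= "11100111"


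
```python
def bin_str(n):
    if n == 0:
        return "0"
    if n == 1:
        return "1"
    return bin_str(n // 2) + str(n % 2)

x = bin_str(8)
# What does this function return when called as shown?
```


bin_str(8)
= bin_str(4) + "0"
= bin_str(2) + "0" + "0"
= bin_str(1) + "0" + "0" + "0"
= "1" + "0" + "0" + "0"
= "1000"


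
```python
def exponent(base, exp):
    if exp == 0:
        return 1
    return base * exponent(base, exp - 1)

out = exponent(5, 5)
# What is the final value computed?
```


exponent(5, 5)
= 5 * exponent(5, 4)
= 5 * 5 * exponent(5, 3)
= 5 * 5 * 5 * exponent(5, 2)
= 5 * 5 * 5 * 5 * exponent(5, 1)
= 5 * 5 * 5 * 5 * 5 * exponent(5, 0)
= 5 * 5 * 5 * 5 * 5 * 1
= 3125


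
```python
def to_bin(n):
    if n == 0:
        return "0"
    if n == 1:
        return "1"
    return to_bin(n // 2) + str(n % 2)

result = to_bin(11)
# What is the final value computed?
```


to_bin(11)
= to_bin(5) + "1"
= to_bin(2) + "1" + "1"
= to_bin(1) + "0" + "1" + "1"
= "1" + "0" + "1" + "1"
= "1011"


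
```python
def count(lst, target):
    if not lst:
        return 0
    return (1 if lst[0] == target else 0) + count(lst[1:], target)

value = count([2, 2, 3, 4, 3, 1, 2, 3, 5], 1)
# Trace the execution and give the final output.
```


count([2, 2, 3, 4, 3, 1, 2, 3, 5], 1)
lst[0]=2 != 1: 0 + count([2, 3, 4, 3, 1, 2, 3, 5], 1)
lst[0]=2 != 1: 0 + count([3, 4, 3, 1, 2, 3, 5], 1)
lst[0]=3 != 1: 0 + count([4, 3, 1, 2, 3, 5], 1)
lst[0]=4 != 1: 0 + count([3, 1, 2, 3, 5], 1)
lst[0]=3 != 1: 0 + count([1, 2, 3, 5], 1)
lst[0]=1 == 1: 1 + count([2, 3, 5], 1)
lst[0]=2 != 1: 0 + count([3, 5], 1)
lst[0]=3 != 1: 0 + count([5], 1)
lst[0]=5 != 1: 0 + count([], 1)
= 1


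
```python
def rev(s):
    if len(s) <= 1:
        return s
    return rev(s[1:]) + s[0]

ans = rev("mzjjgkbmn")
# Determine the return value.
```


rev("mzjjgkbmn")
= rev("zjjgkbmn") + "m"
= rev("jjgkbmn") + "z" + "m"
= rev("jgkbmn") + "j" + "z" + "m"
= rev("gkbmn") + "j" + "j" + "z" + "m"
= rev("kbmn") + "g" + "j" + "j" + "z" + "m"
= rev("bmn") + "k" + "g" + "j" + "j" + "z" + "m"
= rev("mn") + "b" + "k" + "g" + "j" + "j" + "z" + "m"
= rev("n") + "m" + "b" + "k" + "g" + "j" + "j" + "z" + "m"
= "n" + "m" + "b" + "k" + "g" + "j" + "j" + "z" + "m"
= "nmbkgjjzm"


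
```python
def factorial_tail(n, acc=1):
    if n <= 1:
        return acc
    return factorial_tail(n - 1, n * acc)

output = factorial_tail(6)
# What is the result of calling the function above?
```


factorial_tail(6, 1)
= factorial_tail(5, 6 * 1) = factorial_tail(5, 6)
= factorial_tail(4, 5 * 6) = factorial_tail(4, 30)
= factorial_tail(3, 4 * 30) = factorial_tail(3, 120)
= factorial_tail(2, 3 * 120) = factorial_tail(2, 360)
= factorial_tail(1, 2 * 360) = factorial_tail(1, 720)
n <= 1, return acc = 720


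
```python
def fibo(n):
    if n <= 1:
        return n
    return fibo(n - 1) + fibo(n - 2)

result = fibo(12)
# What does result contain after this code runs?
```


fibo(12)
= fibo(11) + fibo(10)
= (fibo(10) + fibo(9)) + fibo(10)
Computing bottom-up: fibo(0)=0, fibo(1)=1, fibo(2)=1, fibo(3)=2, fibo(4)=3, fibo(5)=5, fibo(6)=8, fibo(7)=13, fibo(8)=21, fibo(9)=34, fibo(10)=55, fibo(11)=89, fibo(12)=144
= 144
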